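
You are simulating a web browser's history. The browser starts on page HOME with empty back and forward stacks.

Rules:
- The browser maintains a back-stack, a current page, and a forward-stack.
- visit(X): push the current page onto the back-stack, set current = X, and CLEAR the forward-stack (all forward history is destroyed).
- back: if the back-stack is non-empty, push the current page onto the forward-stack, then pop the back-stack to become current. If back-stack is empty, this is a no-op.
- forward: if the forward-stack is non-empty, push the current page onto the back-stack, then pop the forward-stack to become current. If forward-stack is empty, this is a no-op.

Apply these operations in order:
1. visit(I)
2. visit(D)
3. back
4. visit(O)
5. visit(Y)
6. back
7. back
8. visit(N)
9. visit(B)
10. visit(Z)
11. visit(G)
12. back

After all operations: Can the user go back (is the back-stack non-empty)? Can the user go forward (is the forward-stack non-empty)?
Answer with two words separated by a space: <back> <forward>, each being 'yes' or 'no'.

Answer: yes yes

Derivation:
After 1 (visit(I)): cur=I back=1 fwd=0
After 2 (visit(D)): cur=D back=2 fwd=0
After 3 (back): cur=I back=1 fwd=1
After 4 (visit(O)): cur=O back=2 fwd=0
After 5 (visit(Y)): cur=Y back=3 fwd=0
After 6 (back): cur=O back=2 fwd=1
After 7 (back): cur=I back=1 fwd=2
After 8 (visit(N)): cur=N back=2 fwd=0
After 9 (visit(B)): cur=B back=3 fwd=0
After 10 (visit(Z)): cur=Z back=4 fwd=0
After 11 (visit(G)): cur=G back=5 fwd=0
After 12 (back): cur=Z back=4 fwd=1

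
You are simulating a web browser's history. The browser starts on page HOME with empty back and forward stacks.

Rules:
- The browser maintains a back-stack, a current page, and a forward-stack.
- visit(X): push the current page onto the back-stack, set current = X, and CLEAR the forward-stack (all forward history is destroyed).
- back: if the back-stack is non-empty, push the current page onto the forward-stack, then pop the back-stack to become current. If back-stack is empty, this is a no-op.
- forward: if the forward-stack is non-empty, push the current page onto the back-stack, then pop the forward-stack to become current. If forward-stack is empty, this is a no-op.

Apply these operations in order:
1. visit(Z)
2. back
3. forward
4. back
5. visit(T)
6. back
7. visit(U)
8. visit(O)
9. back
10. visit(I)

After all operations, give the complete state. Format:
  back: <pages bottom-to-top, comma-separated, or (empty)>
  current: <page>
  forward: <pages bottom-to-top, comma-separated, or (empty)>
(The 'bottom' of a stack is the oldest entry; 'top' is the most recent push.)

Answer: back: HOME,U
current: I
forward: (empty)

Derivation:
After 1 (visit(Z)): cur=Z back=1 fwd=0
After 2 (back): cur=HOME back=0 fwd=1
After 3 (forward): cur=Z back=1 fwd=0
After 4 (back): cur=HOME back=0 fwd=1
After 5 (visit(T)): cur=T back=1 fwd=0
After 6 (back): cur=HOME back=0 fwd=1
After 7 (visit(U)): cur=U back=1 fwd=0
After 8 (visit(O)): cur=O back=2 fwd=0
After 9 (back): cur=U back=1 fwd=1
After 10 (visit(I)): cur=I back=2 fwd=0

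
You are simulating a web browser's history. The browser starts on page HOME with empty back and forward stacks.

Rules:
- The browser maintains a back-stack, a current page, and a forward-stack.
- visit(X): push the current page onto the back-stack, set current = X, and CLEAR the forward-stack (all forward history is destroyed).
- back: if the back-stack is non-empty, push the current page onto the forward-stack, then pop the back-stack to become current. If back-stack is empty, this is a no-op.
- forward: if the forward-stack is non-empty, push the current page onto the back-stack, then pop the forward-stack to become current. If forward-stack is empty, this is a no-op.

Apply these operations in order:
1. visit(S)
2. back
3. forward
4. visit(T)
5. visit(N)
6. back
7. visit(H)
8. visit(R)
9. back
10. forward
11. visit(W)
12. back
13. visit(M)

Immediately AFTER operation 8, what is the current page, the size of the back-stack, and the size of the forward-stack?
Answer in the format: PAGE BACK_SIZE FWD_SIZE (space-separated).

After 1 (visit(S)): cur=S back=1 fwd=0
After 2 (back): cur=HOME back=0 fwd=1
After 3 (forward): cur=S back=1 fwd=0
After 4 (visit(T)): cur=T back=2 fwd=0
After 5 (visit(N)): cur=N back=3 fwd=0
After 6 (back): cur=T back=2 fwd=1
After 7 (visit(H)): cur=H back=3 fwd=0
After 8 (visit(R)): cur=R back=4 fwd=0

R 4 0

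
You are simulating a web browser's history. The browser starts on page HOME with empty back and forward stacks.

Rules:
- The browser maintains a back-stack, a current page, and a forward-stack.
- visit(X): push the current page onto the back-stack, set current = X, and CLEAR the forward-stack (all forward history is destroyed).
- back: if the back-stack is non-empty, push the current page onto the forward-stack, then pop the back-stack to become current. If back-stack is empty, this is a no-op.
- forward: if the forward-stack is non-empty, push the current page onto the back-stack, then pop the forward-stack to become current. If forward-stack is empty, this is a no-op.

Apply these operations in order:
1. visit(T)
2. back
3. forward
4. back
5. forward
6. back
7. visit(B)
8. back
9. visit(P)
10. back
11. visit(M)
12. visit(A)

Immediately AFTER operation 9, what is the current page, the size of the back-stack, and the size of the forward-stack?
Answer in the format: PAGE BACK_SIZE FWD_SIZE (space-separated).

After 1 (visit(T)): cur=T back=1 fwd=0
After 2 (back): cur=HOME back=0 fwd=1
After 3 (forward): cur=T back=1 fwd=0
After 4 (back): cur=HOME back=0 fwd=1
After 5 (forward): cur=T back=1 fwd=0
After 6 (back): cur=HOME back=0 fwd=1
After 7 (visit(B)): cur=B back=1 fwd=0
After 8 (back): cur=HOME back=0 fwd=1
After 9 (visit(P)): cur=P back=1 fwd=0

P 1 0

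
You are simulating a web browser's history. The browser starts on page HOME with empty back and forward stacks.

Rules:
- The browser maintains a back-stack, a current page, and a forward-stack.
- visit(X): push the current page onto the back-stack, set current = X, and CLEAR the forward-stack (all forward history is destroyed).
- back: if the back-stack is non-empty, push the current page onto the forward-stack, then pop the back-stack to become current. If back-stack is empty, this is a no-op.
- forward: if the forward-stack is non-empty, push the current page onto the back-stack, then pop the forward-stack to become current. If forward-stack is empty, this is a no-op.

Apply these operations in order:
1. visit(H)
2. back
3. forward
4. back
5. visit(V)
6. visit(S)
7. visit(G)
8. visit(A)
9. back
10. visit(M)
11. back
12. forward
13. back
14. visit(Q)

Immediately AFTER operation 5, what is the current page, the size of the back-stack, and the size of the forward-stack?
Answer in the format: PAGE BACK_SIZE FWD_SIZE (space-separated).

After 1 (visit(H)): cur=H back=1 fwd=0
After 2 (back): cur=HOME back=0 fwd=1
After 3 (forward): cur=H back=1 fwd=0
After 4 (back): cur=HOME back=0 fwd=1
After 5 (visit(V)): cur=V back=1 fwd=0

V 1 0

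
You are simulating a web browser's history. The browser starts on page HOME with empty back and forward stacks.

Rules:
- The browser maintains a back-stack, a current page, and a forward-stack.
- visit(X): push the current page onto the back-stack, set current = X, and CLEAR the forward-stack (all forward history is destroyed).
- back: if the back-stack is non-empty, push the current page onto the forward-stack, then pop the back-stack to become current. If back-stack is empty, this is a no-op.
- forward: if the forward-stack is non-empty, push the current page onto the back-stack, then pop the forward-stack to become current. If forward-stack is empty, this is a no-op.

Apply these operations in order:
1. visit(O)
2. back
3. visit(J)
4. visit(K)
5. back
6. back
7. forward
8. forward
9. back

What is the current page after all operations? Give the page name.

Answer: J

Derivation:
After 1 (visit(O)): cur=O back=1 fwd=0
After 2 (back): cur=HOME back=0 fwd=1
After 3 (visit(J)): cur=J back=1 fwd=0
After 4 (visit(K)): cur=K back=2 fwd=0
After 5 (back): cur=J back=1 fwd=1
After 6 (back): cur=HOME back=0 fwd=2
After 7 (forward): cur=J back=1 fwd=1
After 8 (forward): cur=K back=2 fwd=0
After 9 (back): cur=J back=1 fwd=1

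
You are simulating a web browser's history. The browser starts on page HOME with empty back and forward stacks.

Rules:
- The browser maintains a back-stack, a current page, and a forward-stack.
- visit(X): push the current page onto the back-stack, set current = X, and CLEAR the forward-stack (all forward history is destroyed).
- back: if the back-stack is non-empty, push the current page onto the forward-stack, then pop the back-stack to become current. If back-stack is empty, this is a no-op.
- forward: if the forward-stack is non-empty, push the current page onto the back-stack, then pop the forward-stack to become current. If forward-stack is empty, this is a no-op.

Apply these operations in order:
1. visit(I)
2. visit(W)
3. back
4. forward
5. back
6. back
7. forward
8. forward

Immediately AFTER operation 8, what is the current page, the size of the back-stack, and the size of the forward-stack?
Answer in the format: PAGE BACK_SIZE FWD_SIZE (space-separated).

After 1 (visit(I)): cur=I back=1 fwd=0
After 2 (visit(W)): cur=W back=2 fwd=0
After 3 (back): cur=I back=1 fwd=1
After 4 (forward): cur=W back=2 fwd=0
After 5 (back): cur=I back=1 fwd=1
After 6 (back): cur=HOME back=0 fwd=2
After 7 (forward): cur=I back=1 fwd=1
After 8 (forward): cur=W back=2 fwd=0

W 2 0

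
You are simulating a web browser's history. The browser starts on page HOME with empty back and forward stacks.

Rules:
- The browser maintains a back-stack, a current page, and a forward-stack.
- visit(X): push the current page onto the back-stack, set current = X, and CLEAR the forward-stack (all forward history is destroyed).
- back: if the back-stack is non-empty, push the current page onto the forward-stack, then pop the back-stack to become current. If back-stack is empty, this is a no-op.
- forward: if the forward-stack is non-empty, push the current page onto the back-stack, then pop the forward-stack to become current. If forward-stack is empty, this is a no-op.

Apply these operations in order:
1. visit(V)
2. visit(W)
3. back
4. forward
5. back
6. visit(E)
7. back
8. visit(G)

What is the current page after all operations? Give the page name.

Answer: G

Derivation:
After 1 (visit(V)): cur=V back=1 fwd=0
After 2 (visit(W)): cur=W back=2 fwd=0
After 3 (back): cur=V back=1 fwd=1
After 4 (forward): cur=W back=2 fwd=0
After 5 (back): cur=V back=1 fwd=1
After 6 (visit(E)): cur=E back=2 fwd=0
After 7 (back): cur=V back=1 fwd=1
After 8 (visit(G)): cur=G back=2 fwd=0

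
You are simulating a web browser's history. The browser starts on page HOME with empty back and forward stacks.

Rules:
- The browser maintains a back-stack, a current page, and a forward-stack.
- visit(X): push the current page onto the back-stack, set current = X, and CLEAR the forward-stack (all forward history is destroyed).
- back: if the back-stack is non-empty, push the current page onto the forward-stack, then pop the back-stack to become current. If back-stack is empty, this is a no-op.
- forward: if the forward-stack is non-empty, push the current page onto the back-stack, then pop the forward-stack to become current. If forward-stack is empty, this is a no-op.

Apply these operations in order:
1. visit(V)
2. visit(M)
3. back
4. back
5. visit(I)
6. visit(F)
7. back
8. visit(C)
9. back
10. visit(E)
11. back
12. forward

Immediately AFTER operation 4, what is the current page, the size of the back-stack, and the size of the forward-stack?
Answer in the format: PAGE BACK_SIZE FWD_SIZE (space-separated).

After 1 (visit(V)): cur=V back=1 fwd=0
After 2 (visit(M)): cur=M back=2 fwd=0
After 3 (back): cur=V back=1 fwd=1
After 4 (back): cur=HOME back=0 fwd=2

HOME 0 2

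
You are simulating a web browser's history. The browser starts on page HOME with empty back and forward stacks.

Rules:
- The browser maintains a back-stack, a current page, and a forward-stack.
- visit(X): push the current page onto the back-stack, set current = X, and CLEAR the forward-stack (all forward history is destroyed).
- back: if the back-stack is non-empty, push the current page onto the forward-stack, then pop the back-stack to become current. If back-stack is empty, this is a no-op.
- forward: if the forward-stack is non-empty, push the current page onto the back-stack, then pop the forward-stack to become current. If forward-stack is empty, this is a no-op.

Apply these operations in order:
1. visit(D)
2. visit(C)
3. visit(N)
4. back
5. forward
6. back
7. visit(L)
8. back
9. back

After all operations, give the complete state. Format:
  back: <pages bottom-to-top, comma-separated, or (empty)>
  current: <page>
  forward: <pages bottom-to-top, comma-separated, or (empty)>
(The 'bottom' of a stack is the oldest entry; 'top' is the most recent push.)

Answer: back: HOME
current: D
forward: L,C

Derivation:
After 1 (visit(D)): cur=D back=1 fwd=0
After 2 (visit(C)): cur=C back=2 fwd=0
After 3 (visit(N)): cur=N back=3 fwd=0
After 4 (back): cur=C back=2 fwd=1
After 5 (forward): cur=N back=3 fwd=0
After 6 (back): cur=C back=2 fwd=1
After 7 (visit(L)): cur=L back=3 fwd=0
After 8 (back): cur=C back=2 fwd=1
After 9 (back): cur=D back=1 fwd=2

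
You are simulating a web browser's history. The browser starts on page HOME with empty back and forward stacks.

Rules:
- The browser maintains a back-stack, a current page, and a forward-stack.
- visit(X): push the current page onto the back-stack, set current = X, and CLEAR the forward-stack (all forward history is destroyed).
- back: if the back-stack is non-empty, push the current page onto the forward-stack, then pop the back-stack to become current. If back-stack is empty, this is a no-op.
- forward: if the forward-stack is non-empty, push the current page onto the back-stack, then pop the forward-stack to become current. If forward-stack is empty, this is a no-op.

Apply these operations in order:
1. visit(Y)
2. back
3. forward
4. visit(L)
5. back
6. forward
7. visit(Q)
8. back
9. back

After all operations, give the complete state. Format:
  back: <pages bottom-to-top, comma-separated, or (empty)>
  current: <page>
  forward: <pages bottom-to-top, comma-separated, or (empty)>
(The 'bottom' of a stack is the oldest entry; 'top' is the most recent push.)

After 1 (visit(Y)): cur=Y back=1 fwd=0
After 2 (back): cur=HOME back=0 fwd=1
After 3 (forward): cur=Y back=1 fwd=0
After 4 (visit(L)): cur=L back=2 fwd=0
After 5 (back): cur=Y back=1 fwd=1
After 6 (forward): cur=L back=2 fwd=0
After 7 (visit(Q)): cur=Q back=3 fwd=0
After 8 (back): cur=L back=2 fwd=1
After 9 (back): cur=Y back=1 fwd=2

Answer: back: HOME
current: Y
forward: Q,L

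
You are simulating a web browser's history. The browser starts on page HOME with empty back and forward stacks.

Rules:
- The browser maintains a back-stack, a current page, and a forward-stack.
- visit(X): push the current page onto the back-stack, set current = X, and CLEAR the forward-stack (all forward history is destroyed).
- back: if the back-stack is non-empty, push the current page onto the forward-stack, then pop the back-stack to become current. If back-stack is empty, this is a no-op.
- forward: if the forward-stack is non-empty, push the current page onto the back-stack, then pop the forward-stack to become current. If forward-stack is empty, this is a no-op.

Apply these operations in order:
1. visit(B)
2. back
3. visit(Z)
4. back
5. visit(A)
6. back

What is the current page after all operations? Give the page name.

After 1 (visit(B)): cur=B back=1 fwd=0
After 2 (back): cur=HOME back=0 fwd=1
After 3 (visit(Z)): cur=Z back=1 fwd=0
After 4 (back): cur=HOME back=0 fwd=1
After 5 (visit(A)): cur=A back=1 fwd=0
After 6 (back): cur=HOME back=0 fwd=1

Answer: HOME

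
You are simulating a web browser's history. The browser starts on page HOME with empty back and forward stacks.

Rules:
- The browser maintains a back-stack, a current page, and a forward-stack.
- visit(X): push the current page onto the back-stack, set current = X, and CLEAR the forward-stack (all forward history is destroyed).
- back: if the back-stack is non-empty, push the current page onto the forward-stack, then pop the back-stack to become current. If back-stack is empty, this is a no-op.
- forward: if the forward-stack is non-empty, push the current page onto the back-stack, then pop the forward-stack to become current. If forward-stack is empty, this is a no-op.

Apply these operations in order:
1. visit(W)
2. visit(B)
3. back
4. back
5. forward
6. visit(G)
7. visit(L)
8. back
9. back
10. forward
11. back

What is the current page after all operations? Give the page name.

Answer: W

Derivation:
After 1 (visit(W)): cur=W back=1 fwd=0
After 2 (visit(B)): cur=B back=2 fwd=0
After 3 (back): cur=W back=1 fwd=1
After 4 (back): cur=HOME back=0 fwd=2
After 5 (forward): cur=W back=1 fwd=1
After 6 (visit(G)): cur=G back=2 fwd=0
After 7 (visit(L)): cur=L back=3 fwd=0
After 8 (back): cur=G back=2 fwd=1
After 9 (back): cur=W back=1 fwd=2
After 10 (forward): cur=G back=2 fwd=1
After 11 (back): cur=W back=1 fwd=2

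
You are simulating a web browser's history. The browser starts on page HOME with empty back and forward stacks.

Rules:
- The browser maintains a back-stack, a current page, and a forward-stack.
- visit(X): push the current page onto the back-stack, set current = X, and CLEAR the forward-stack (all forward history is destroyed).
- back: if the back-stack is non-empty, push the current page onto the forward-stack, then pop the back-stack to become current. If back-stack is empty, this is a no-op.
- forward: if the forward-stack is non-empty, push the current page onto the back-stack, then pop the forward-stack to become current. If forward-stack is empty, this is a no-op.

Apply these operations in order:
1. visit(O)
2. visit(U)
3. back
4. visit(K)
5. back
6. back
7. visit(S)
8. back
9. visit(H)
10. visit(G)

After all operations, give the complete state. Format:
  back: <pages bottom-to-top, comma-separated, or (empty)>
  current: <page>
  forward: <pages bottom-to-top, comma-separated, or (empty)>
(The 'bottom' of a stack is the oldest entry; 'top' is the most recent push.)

Answer: back: HOME,H
current: G
forward: (empty)

Derivation:
After 1 (visit(O)): cur=O back=1 fwd=0
After 2 (visit(U)): cur=U back=2 fwd=0
After 3 (back): cur=O back=1 fwd=1
After 4 (visit(K)): cur=K back=2 fwd=0
After 5 (back): cur=O back=1 fwd=1
After 6 (back): cur=HOME back=0 fwd=2
After 7 (visit(S)): cur=S back=1 fwd=0
After 8 (back): cur=HOME back=0 fwd=1
After 9 (visit(H)): cur=H back=1 fwd=0
After 10 (visit(G)): cur=G back=2 fwd=0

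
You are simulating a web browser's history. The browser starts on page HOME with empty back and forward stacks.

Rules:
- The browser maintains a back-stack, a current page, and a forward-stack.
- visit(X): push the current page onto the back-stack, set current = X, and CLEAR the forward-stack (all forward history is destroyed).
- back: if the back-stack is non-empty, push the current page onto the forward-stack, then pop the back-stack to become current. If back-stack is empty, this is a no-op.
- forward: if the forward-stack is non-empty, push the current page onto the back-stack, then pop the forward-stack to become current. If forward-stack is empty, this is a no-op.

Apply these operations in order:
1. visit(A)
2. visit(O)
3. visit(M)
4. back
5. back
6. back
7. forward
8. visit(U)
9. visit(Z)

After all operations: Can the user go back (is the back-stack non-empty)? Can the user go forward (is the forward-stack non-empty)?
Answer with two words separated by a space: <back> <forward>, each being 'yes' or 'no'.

After 1 (visit(A)): cur=A back=1 fwd=0
After 2 (visit(O)): cur=O back=2 fwd=0
After 3 (visit(M)): cur=M back=3 fwd=0
After 4 (back): cur=O back=2 fwd=1
After 5 (back): cur=A back=1 fwd=2
After 6 (back): cur=HOME back=0 fwd=3
After 7 (forward): cur=A back=1 fwd=2
After 8 (visit(U)): cur=U back=2 fwd=0
After 9 (visit(Z)): cur=Z back=3 fwd=0

Answer: yes no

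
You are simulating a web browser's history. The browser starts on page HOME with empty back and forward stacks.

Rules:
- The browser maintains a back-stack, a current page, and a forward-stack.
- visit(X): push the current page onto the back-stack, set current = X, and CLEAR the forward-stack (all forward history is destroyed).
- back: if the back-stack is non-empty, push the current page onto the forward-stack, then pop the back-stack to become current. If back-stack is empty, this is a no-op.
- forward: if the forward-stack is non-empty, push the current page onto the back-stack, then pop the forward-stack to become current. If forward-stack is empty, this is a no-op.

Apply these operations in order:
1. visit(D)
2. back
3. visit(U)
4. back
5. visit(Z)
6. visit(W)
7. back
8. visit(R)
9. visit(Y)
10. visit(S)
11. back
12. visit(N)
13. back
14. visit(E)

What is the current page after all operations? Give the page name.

Answer: E

Derivation:
After 1 (visit(D)): cur=D back=1 fwd=0
After 2 (back): cur=HOME back=0 fwd=1
After 3 (visit(U)): cur=U back=1 fwd=0
After 4 (back): cur=HOME back=0 fwd=1
After 5 (visit(Z)): cur=Z back=1 fwd=0
After 6 (visit(W)): cur=W back=2 fwd=0
After 7 (back): cur=Z back=1 fwd=1
After 8 (visit(R)): cur=R back=2 fwd=0
After 9 (visit(Y)): cur=Y back=3 fwd=0
After 10 (visit(S)): cur=S back=4 fwd=0
After 11 (back): cur=Y back=3 fwd=1
After 12 (visit(N)): cur=N back=4 fwd=0
After 13 (back): cur=Y back=3 fwd=1
After 14 (visit(E)): cur=E back=4 fwd=0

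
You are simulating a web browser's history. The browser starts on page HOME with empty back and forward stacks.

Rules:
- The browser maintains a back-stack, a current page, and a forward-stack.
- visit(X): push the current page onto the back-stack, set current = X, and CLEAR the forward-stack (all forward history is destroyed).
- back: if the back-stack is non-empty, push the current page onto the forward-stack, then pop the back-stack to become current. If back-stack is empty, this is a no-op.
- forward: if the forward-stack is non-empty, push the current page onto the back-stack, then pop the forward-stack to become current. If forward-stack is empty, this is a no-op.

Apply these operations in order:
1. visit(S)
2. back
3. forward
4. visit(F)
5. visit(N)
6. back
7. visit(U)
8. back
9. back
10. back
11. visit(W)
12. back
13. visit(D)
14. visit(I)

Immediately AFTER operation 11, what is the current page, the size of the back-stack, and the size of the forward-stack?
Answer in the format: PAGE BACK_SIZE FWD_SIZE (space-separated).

After 1 (visit(S)): cur=S back=1 fwd=0
After 2 (back): cur=HOME back=0 fwd=1
After 3 (forward): cur=S back=1 fwd=0
After 4 (visit(F)): cur=F back=2 fwd=0
After 5 (visit(N)): cur=N back=3 fwd=0
After 6 (back): cur=F back=2 fwd=1
After 7 (visit(U)): cur=U back=3 fwd=0
After 8 (back): cur=F back=2 fwd=1
After 9 (back): cur=S back=1 fwd=2
After 10 (back): cur=HOME back=0 fwd=3
After 11 (visit(W)): cur=W back=1 fwd=0

W 1 0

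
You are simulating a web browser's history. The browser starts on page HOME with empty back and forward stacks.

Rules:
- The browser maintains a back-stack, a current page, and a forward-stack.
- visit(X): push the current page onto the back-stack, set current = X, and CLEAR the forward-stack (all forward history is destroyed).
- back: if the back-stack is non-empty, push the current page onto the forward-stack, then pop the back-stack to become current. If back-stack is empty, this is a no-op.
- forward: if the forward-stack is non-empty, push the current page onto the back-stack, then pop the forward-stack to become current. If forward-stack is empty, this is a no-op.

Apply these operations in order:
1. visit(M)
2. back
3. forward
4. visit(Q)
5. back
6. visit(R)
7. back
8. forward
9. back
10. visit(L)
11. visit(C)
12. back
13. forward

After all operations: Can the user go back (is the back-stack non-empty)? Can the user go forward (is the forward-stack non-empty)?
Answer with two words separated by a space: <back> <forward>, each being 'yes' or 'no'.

Answer: yes no

Derivation:
After 1 (visit(M)): cur=M back=1 fwd=0
After 2 (back): cur=HOME back=0 fwd=1
After 3 (forward): cur=M back=1 fwd=0
After 4 (visit(Q)): cur=Q back=2 fwd=0
After 5 (back): cur=M back=1 fwd=1
After 6 (visit(R)): cur=R back=2 fwd=0
After 7 (back): cur=M back=1 fwd=1
After 8 (forward): cur=R back=2 fwd=0
After 9 (back): cur=M back=1 fwd=1
After 10 (visit(L)): cur=L back=2 fwd=0
After 11 (visit(C)): cur=C back=3 fwd=0
After 12 (back): cur=L back=2 fwd=1
After 13 (forward): cur=C back=3 fwd=0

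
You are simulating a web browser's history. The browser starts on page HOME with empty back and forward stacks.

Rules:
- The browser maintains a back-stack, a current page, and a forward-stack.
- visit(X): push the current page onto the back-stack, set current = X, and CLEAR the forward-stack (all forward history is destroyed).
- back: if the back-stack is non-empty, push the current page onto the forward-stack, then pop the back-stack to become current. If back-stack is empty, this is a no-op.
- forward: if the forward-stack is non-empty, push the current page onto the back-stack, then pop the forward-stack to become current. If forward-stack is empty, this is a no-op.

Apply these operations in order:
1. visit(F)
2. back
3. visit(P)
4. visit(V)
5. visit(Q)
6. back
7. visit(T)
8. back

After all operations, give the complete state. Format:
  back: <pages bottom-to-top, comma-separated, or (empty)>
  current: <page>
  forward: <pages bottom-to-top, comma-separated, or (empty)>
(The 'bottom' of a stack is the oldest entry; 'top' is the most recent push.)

After 1 (visit(F)): cur=F back=1 fwd=0
After 2 (back): cur=HOME back=0 fwd=1
After 3 (visit(P)): cur=P back=1 fwd=0
After 4 (visit(V)): cur=V back=2 fwd=0
After 5 (visit(Q)): cur=Q back=3 fwd=0
After 6 (back): cur=V back=2 fwd=1
After 7 (visit(T)): cur=T back=3 fwd=0
After 8 (back): cur=V back=2 fwd=1

Answer: back: HOME,P
current: V
forward: T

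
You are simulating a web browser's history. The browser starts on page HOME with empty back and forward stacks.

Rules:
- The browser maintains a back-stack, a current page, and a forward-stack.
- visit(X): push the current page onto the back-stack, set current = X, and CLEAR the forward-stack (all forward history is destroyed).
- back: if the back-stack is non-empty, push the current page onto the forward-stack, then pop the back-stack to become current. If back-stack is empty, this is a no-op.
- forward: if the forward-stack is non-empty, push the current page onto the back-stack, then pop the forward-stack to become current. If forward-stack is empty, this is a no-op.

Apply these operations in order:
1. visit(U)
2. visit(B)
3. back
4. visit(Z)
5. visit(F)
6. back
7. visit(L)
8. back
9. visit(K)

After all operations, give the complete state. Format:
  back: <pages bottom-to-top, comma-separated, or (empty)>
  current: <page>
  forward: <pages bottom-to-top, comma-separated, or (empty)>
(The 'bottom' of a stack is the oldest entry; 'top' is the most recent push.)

Answer: back: HOME,U,Z
current: K
forward: (empty)

Derivation:
After 1 (visit(U)): cur=U back=1 fwd=0
After 2 (visit(B)): cur=B back=2 fwd=0
After 3 (back): cur=U back=1 fwd=1
After 4 (visit(Z)): cur=Z back=2 fwd=0
After 5 (visit(F)): cur=F back=3 fwd=0
After 6 (back): cur=Z back=2 fwd=1
After 7 (visit(L)): cur=L back=3 fwd=0
After 8 (back): cur=Z back=2 fwd=1
After 9 (visit(K)): cur=K back=3 fwd=0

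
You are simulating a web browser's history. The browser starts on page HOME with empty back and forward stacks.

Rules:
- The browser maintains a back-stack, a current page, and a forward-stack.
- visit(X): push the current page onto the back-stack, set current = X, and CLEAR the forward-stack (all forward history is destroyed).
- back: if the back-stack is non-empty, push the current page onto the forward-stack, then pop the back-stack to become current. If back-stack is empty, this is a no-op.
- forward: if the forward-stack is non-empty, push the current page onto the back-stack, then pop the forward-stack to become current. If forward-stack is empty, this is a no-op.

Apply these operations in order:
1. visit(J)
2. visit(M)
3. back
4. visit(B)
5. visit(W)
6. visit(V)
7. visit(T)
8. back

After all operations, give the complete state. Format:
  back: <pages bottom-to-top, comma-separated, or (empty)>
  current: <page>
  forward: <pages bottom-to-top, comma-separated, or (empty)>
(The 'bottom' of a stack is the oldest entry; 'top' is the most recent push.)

After 1 (visit(J)): cur=J back=1 fwd=0
After 2 (visit(M)): cur=M back=2 fwd=0
After 3 (back): cur=J back=1 fwd=1
After 4 (visit(B)): cur=B back=2 fwd=0
After 5 (visit(W)): cur=W back=3 fwd=0
After 6 (visit(V)): cur=V back=4 fwd=0
After 7 (visit(T)): cur=T back=5 fwd=0
After 8 (back): cur=V back=4 fwd=1

Answer: back: HOME,J,B,W
current: V
forward: T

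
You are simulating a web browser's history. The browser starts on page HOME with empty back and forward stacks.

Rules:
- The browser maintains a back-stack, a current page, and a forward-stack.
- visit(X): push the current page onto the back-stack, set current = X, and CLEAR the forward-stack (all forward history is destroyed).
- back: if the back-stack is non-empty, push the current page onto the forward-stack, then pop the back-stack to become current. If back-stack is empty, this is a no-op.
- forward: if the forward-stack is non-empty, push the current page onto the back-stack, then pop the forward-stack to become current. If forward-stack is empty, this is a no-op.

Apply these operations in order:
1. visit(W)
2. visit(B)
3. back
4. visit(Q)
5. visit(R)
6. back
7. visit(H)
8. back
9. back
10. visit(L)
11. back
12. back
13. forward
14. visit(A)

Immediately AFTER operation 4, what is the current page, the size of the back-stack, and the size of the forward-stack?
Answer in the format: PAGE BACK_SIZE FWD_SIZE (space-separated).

After 1 (visit(W)): cur=W back=1 fwd=0
After 2 (visit(B)): cur=B back=2 fwd=0
After 3 (back): cur=W back=1 fwd=1
After 4 (visit(Q)): cur=Q back=2 fwd=0

Q 2 0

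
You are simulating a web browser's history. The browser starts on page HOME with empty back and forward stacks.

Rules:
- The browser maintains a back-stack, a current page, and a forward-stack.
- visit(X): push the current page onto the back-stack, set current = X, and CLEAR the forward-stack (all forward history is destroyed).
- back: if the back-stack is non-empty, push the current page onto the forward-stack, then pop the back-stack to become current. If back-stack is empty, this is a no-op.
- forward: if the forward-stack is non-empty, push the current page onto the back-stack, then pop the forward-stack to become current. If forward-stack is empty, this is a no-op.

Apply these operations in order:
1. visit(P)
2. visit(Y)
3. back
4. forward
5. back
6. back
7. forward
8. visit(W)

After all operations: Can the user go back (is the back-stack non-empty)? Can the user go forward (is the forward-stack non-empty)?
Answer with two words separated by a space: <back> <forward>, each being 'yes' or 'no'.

Answer: yes no

Derivation:
After 1 (visit(P)): cur=P back=1 fwd=0
After 2 (visit(Y)): cur=Y back=2 fwd=0
After 3 (back): cur=P back=1 fwd=1
After 4 (forward): cur=Y back=2 fwd=0
After 5 (back): cur=P back=1 fwd=1
After 6 (back): cur=HOME back=0 fwd=2
After 7 (forward): cur=P back=1 fwd=1
After 8 (visit(W)): cur=W back=2 fwd=0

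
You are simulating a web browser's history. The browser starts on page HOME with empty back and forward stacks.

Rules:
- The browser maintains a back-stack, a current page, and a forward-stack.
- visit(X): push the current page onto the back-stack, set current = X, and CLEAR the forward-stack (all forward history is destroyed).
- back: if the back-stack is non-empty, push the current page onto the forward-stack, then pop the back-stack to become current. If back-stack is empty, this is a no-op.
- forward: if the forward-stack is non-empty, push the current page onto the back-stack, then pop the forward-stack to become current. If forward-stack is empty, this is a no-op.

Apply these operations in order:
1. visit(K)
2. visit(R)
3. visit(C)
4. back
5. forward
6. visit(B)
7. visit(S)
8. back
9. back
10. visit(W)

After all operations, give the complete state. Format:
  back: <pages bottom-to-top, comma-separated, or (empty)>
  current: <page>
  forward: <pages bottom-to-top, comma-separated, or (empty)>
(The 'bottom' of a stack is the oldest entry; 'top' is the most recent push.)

Answer: back: HOME,K,R,C
current: W
forward: (empty)

Derivation:
After 1 (visit(K)): cur=K back=1 fwd=0
After 2 (visit(R)): cur=R back=2 fwd=0
After 3 (visit(C)): cur=C back=3 fwd=0
After 4 (back): cur=R back=2 fwd=1
After 5 (forward): cur=C back=3 fwd=0
After 6 (visit(B)): cur=B back=4 fwd=0
After 7 (visit(S)): cur=S back=5 fwd=0
After 8 (back): cur=B back=4 fwd=1
After 9 (back): cur=C back=3 fwd=2
After 10 (visit(W)): cur=W back=4 fwd=0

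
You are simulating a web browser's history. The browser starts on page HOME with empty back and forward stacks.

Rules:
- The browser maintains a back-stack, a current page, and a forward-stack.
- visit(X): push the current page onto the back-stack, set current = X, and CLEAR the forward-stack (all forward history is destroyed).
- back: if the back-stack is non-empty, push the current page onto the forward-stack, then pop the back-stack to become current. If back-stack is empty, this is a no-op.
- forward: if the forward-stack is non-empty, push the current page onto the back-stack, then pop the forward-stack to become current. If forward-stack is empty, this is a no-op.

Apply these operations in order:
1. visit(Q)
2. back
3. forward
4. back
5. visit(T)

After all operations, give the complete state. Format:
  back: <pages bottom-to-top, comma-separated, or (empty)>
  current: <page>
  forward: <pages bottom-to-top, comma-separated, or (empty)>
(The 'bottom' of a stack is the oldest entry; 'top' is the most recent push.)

After 1 (visit(Q)): cur=Q back=1 fwd=0
After 2 (back): cur=HOME back=0 fwd=1
After 3 (forward): cur=Q back=1 fwd=0
After 4 (back): cur=HOME back=0 fwd=1
After 5 (visit(T)): cur=T back=1 fwd=0

Answer: back: HOME
current: T
forward: (empty)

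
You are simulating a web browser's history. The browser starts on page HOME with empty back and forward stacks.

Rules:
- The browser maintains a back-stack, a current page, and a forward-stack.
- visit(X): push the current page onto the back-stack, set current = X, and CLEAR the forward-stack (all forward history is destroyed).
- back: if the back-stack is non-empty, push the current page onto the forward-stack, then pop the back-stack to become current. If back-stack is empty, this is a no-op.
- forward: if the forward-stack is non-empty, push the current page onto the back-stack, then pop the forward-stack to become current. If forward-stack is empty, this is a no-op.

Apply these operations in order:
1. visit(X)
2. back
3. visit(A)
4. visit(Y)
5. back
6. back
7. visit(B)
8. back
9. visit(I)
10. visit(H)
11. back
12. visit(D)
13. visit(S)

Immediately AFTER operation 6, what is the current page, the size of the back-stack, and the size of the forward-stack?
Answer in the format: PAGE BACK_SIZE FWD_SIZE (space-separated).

After 1 (visit(X)): cur=X back=1 fwd=0
After 2 (back): cur=HOME back=0 fwd=1
After 3 (visit(A)): cur=A back=1 fwd=0
After 4 (visit(Y)): cur=Y back=2 fwd=0
After 5 (back): cur=A back=1 fwd=1
After 6 (back): cur=HOME back=0 fwd=2

HOME 0 2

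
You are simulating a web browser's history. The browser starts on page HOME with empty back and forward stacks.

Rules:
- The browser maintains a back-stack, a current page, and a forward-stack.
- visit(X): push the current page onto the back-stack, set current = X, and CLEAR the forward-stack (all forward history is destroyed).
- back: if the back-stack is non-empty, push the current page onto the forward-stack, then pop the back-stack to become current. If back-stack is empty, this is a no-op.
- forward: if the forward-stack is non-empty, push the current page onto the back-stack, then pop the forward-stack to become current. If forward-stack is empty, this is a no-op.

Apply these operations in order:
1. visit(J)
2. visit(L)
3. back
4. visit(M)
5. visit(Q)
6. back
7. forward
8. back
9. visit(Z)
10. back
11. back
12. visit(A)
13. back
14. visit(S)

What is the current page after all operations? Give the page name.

After 1 (visit(J)): cur=J back=1 fwd=0
After 2 (visit(L)): cur=L back=2 fwd=0
After 3 (back): cur=J back=1 fwd=1
After 4 (visit(M)): cur=M back=2 fwd=0
After 5 (visit(Q)): cur=Q back=3 fwd=0
After 6 (back): cur=M back=2 fwd=1
After 7 (forward): cur=Q back=3 fwd=0
After 8 (back): cur=M back=2 fwd=1
After 9 (visit(Z)): cur=Z back=3 fwd=0
After 10 (back): cur=M back=2 fwd=1
After 11 (back): cur=J back=1 fwd=2
After 12 (visit(A)): cur=A back=2 fwd=0
After 13 (back): cur=J back=1 fwd=1
After 14 (visit(S)): cur=S back=2 fwd=0

Answer: S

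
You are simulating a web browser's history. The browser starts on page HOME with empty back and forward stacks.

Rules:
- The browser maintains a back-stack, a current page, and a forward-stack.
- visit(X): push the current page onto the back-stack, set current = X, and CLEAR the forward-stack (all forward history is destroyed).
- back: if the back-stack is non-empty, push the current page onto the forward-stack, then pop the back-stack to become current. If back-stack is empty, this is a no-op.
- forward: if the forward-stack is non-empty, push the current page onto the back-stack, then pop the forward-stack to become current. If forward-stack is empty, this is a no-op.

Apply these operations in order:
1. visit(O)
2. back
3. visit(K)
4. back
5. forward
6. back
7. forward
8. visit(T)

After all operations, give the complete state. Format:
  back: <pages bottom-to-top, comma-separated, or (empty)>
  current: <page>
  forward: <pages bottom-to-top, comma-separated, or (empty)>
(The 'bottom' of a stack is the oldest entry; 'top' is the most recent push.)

After 1 (visit(O)): cur=O back=1 fwd=0
After 2 (back): cur=HOME back=0 fwd=1
After 3 (visit(K)): cur=K back=1 fwd=0
After 4 (back): cur=HOME back=0 fwd=1
After 5 (forward): cur=K back=1 fwd=0
After 6 (back): cur=HOME back=0 fwd=1
After 7 (forward): cur=K back=1 fwd=0
After 8 (visit(T)): cur=T back=2 fwd=0

Answer: back: HOME,K
current: T
forward: (empty)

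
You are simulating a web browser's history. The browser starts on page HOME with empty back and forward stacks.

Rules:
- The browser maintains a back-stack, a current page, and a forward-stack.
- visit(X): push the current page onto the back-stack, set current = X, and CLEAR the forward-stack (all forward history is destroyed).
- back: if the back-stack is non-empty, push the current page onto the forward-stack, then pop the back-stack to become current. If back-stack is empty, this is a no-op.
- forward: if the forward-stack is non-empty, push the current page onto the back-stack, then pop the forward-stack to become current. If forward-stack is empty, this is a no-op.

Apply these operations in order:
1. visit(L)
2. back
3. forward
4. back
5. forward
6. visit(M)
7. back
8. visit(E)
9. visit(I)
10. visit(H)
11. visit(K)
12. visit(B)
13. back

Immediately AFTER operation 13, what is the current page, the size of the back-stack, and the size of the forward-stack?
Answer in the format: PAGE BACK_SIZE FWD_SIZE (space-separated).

After 1 (visit(L)): cur=L back=1 fwd=0
After 2 (back): cur=HOME back=0 fwd=1
After 3 (forward): cur=L back=1 fwd=0
After 4 (back): cur=HOME back=0 fwd=1
After 5 (forward): cur=L back=1 fwd=0
After 6 (visit(M)): cur=M back=2 fwd=0
After 7 (back): cur=L back=1 fwd=1
After 8 (visit(E)): cur=E back=2 fwd=0
After 9 (visit(I)): cur=I back=3 fwd=0
After 10 (visit(H)): cur=H back=4 fwd=0
After 11 (visit(K)): cur=K back=5 fwd=0
After 12 (visit(B)): cur=B back=6 fwd=0
After 13 (back): cur=K back=5 fwd=1

K 5 1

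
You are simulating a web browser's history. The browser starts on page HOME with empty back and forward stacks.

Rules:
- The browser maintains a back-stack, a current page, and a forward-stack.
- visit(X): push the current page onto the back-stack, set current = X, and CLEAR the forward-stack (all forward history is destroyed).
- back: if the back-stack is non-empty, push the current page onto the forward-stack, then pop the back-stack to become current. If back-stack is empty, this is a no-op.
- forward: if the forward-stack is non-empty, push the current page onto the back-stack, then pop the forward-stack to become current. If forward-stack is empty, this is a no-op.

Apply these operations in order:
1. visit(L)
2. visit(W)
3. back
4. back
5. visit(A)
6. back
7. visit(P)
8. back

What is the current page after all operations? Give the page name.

Answer: HOME

Derivation:
After 1 (visit(L)): cur=L back=1 fwd=0
After 2 (visit(W)): cur=W back=2 fwd=0
After 3 (back): cur=L back=1 fwd=1
After 4 (back): cur=HOME back=0 fwd=2
After 5 (visit(A)): cur=A back=1 fwd=0
After 6 (back): cur=HOME back=0 fwd=1
After 7 (visit(P)): cur=P back=1 fwd=0
After 8 (back): cur=HOME back=0 fwd=1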